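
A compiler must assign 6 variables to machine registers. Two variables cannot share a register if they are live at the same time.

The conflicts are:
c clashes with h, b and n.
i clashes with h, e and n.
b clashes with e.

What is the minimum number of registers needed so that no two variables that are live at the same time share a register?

3

The cycle e-b-c-n-i-e has odd length 5, so it cannot be 2-colored; at least 3 registers are needed.
3 registers suffice: register 1 → {c, i}; register 2 → {h, b, n}; register 3 → {e}. No two conflicting variables share a register.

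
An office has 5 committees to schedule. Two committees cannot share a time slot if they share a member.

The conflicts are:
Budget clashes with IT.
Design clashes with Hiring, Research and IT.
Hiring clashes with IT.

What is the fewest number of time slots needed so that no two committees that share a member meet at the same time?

3

Design, Hiring, IT pairwise conflict, so at least 3 time slots are needed.
A valid assignment using 3 time slots: Budget=2, Design=2, Hiring=3, Research=1, IT=1. No two conflicting committees share a time slot.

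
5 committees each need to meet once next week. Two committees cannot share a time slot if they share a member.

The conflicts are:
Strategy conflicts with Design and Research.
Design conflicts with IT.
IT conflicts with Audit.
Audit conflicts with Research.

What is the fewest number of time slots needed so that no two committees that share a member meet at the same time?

3

The cycle Design-Strategy-Research-Audit-IT-Design has odd length 5, so it cannot be 2-colored; at least 3 time slots are needed.
3 time slots suffice: time slot 1 → {IT, Research}; time slot 2 → {Strategy, Audit}; time slot 3 → {Design}. No two conflicting committees share a time slot.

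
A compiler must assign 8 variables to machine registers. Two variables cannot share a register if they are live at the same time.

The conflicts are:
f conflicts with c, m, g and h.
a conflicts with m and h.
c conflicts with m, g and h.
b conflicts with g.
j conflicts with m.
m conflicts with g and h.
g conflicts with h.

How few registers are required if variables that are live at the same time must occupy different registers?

5

f, c, m, g, h pairwise conflict, so at least 5 registers are needed.
5 registers suffice: register 1 → {b, m}; register 2 → {j, h}; register 3 → {a, g}; register 4 → {c}; register 5 → {f}. No two conflicting variables share a register.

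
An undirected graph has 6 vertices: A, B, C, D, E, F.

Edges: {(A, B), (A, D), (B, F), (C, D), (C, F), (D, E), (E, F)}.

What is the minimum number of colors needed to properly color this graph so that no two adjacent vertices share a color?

The cycle B-A-D-C-F-B has odd length 5, so it cannot be 2-colored; at least 3 colors are needed.
A valid assignment using 3 colors: A=3, B=2, C=2, D=1, E=2, F=1. No two adjacent vertices share a color.

3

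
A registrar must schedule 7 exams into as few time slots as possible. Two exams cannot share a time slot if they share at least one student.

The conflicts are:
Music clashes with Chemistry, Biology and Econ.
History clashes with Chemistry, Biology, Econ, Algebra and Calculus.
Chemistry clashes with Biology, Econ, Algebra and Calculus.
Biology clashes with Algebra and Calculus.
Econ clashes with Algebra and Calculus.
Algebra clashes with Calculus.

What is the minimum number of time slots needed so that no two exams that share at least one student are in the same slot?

5

History, Chemistry, Biology, Algebra, Calculus all conflict with each other, so at least 5 time slots are needed.
A valid assignment using 5 time slots: Music=3, History=5, Chemistry=1, Biology=2, Econ=2, Algebra=3, Calculus=4. Every pair that conflicts lands in different time slots.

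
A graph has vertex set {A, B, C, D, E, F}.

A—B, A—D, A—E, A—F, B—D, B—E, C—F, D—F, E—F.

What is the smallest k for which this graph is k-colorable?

3

A, B, E are mutually adjacent, so at least 3 colors are needed.
3 colors suffice: color 1 → {B, F}; color 2 → {A, C}; color 3 → {D, E}. No two adjacent vertices share a color.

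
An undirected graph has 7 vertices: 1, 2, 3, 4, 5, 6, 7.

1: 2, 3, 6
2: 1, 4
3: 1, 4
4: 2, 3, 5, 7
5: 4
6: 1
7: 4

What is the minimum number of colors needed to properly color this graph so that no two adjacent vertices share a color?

2

4 and 7 are adjacent, so at least 2 colors are needed.
One proper 2-coloring: 1=a, 2=b, 3=b, 4=a, 5=b, 6=b, 7=b. No two adjacent vertices share a color.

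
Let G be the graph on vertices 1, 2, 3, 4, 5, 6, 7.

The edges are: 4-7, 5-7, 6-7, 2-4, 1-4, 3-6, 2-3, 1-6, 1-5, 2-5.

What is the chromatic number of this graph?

3

The cycle 3-2-4-1-6-3 has odd length 5, so it cannot be 2-colored; at least 3 colors are needed.
One proper 3-coloring: 1=blue, 2=blue, 3=green, 4=red, 5=red, 6=red, 7=blue. Every edge joins two different colors.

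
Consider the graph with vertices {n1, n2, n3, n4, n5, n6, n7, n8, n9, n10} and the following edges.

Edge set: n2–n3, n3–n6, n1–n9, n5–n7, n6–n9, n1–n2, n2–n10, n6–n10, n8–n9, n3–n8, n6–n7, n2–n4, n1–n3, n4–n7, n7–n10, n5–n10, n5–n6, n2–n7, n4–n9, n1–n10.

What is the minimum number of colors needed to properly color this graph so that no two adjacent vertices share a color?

4

n5, n6, n7, n10 form a clique, so at least 4 colors are needed.
4 colors suffice: color 1 → {n2, n6, n8}; color 2 → {n3, n7, n9}; color 3 → {n4, n10}; color 4 → {n1, n5}. Every edge joins two different colors.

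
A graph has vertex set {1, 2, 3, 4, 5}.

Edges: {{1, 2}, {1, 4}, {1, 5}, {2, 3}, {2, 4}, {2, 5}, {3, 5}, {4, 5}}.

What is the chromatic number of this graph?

1, 2, 4, 5 are pairwise adjacent (a clique of size 4), so at least 4 colors are needed.
4 colors suffice: color a → {2}; color b → {5}; color c → {3, 4}; color d → {1}. No two adjacent vertices share a color.

4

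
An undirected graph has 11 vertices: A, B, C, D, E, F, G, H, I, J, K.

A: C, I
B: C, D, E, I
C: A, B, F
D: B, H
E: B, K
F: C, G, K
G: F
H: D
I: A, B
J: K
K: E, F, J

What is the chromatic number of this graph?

The cycle K-E-B-C-F-K has odd length 5, so it cannot be 2-colored; at least 3 colors are needed.
3 colors suffice: color red → {A, B, G, H, K}; color blue → {C, D, E, I, J}; color green → {F}. Each edge has distinct colors on its endpoints.

3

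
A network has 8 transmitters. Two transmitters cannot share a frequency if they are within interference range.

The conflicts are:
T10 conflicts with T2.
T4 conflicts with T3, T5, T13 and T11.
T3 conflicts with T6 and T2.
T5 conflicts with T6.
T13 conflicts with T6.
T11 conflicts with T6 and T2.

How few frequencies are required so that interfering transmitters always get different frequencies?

T10 and T2 conflict, so at least 2 frequencies are needed.
2 frequencies suffice: T10=2, T4=1, T3=2, T5=2, T13=2, T11=2, T6=1, T2=1. Each listed conflict is separated.

2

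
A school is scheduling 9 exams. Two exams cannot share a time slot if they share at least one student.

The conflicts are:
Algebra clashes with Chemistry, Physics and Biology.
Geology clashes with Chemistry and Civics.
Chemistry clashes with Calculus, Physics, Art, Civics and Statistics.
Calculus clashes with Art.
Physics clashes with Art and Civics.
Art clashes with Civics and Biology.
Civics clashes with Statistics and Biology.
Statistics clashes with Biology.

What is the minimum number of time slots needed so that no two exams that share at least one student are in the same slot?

Chemistry, Physics, Art, Civics all conflict with each other, so at least 4 time slots are needed.
A valid assignment using 4 time slots: Algebra=2, Geology=3, Chemistry=1, Calculus=2, Physics=4, Art=3, Civics=2, Statistics=3, Biology=1. Every pair that conflicts lands in different time slots.

4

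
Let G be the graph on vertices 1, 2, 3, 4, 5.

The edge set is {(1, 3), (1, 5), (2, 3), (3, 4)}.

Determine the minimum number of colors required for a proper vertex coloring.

1 and 5 are adjacent, so at least 2 colors are needed.
2 colors suffice: color a → {3, 5}; color b → {1, 2, 4}. No two adjacent vertices share a color.

2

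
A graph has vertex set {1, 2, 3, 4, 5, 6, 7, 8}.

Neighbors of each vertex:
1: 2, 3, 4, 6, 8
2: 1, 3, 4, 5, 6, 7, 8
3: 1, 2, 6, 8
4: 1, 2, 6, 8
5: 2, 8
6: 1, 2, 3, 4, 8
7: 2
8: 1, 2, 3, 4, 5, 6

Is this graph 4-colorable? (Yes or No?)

No

1, 2, 3, 6, 8 form a clique, so at least 5 colors are needed.
So 4 colors are not enough.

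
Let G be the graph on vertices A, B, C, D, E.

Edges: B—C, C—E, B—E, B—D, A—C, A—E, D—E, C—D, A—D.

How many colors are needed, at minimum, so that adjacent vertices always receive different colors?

B, C, D, E are pairwise adjacent (a clique of size 4), so at least 4 colors are needed.
4 colors suffice: color red → {D}; color blue → {E}; color green → {C}; color yellow → {A, B}. Each edge has distinct colors on its endpoints.

4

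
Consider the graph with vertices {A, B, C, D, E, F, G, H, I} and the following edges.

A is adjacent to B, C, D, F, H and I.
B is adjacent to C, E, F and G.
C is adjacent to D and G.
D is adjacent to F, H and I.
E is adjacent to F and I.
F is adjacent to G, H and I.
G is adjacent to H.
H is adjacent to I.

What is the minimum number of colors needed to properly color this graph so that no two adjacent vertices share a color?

A, D, F, H, I are mutually adjacent (a clique of size 5), so at least 5 colors are needed.
5 colors suffice: A=blue, B=green, C=red, D=yellow, E=blue, F=red, G=blue, H=purple, I=green. Each edge has distinct colors on its endpoints.

5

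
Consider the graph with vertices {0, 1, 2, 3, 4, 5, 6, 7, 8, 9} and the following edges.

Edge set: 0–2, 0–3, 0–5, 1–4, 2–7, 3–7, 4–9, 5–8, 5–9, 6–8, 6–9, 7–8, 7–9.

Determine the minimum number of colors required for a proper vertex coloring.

The cycle 2-7-8-5-0-2 has odd length 5, so it cannot be 2-colored; at least 3 colors are needed.
3 colors suffice: color red → {0, 1, 8, 9}; color blue → {4, 5, 6, 7}; color green → {2, 3}. Each edge has distinct colors on its endpoints.

3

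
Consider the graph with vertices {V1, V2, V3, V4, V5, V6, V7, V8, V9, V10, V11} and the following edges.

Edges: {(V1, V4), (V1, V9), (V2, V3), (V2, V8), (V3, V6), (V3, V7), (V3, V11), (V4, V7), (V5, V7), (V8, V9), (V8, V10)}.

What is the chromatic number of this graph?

3

The cycle V8-V2-V3-V7-V4-V1-V9-V8 has odd length 7, so it cannot be 2-colored; at least 3 colors are needed.
3 colors suffice: color R → {V3, V4, V5, V8}; color B → {V2, V6, V7, V9, V10, V11}; color G → {V1}. Every edge joins two different colors.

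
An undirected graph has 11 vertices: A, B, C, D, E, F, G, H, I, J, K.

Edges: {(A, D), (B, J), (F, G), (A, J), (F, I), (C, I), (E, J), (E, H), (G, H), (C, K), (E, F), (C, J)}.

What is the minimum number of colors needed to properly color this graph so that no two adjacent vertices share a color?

The cycle F-E-J-C-I-F has odd length 5, so it cannot be 2-colored; at least 3 colors are needed.
3 colors suffice: color 1 → {D, F, H, J, K}; color 2 → {A, B, C, E, G}; color 3 → {I}. Each edge has distinct colors on its endpoints.

3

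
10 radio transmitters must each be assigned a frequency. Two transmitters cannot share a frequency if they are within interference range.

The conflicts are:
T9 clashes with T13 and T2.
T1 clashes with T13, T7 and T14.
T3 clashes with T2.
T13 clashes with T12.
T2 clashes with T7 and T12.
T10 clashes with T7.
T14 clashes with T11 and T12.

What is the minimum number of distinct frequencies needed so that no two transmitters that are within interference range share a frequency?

3

The cycle T1-T13-T12-T2-T7-T1 has odd length 5, so it cannot be 2-colored; at least 3 frequencies are needed.
Using 3 frequencies: T9=2, T1=1, T3=2, T13=3, T2=1, T10=1, T7=2, T14=3, T11=1, T12=2. Each listed conflict is separated.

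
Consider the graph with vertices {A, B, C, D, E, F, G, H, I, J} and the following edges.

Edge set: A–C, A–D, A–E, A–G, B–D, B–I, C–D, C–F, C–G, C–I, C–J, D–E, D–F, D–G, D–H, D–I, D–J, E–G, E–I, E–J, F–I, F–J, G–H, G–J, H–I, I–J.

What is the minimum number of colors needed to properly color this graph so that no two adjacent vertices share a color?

C, D, F, I, J form a clique, so at least 5 colors are needed.
A valid assignment using 5 colors: A=green, B=green, C=yellow, D=red, E=yellow, F=purple, G=blue, H=green, I=blue, J=green. Each edge has distinct colors on its endpoints.

5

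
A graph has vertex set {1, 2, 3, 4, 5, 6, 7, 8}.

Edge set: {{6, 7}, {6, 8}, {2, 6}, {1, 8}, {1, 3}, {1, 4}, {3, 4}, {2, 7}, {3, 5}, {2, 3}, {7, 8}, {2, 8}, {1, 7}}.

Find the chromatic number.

2, 6, 7, 8 are pairwise adjacent (a clique of size 4), so at least 4 colors are needed.
4 colors suffice: color a → {3, 7}; color b → {4, 5, 8}; color c → {1, 2}; color d → {6}. Every edge joins two different colors.

4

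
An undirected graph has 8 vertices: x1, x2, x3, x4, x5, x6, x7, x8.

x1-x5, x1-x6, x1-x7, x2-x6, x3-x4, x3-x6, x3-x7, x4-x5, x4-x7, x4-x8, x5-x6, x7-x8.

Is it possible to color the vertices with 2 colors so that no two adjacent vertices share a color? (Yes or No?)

x4, x7, x8 form a triangle, so at least 3 colors are needed.
So 2 colors are not enough.

No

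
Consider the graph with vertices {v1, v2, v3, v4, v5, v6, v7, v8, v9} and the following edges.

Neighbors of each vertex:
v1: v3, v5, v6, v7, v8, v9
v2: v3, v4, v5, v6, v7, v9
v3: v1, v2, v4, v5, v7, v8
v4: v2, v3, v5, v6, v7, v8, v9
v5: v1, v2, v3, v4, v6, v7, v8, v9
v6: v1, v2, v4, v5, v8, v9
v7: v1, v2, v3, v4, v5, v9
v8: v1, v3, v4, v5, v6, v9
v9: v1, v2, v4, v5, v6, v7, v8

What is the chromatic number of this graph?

5

v4, v5, v6, v8, v9 are mutually adjacent (a clique of size 5), so at least 5 colors are needed.
One proper 5-coloring: v1=blue, v2=purple, v3=green, v4=blue, v5=red, v6=yellow, v7=yellow, v8=purple, v9=green. Every edge joins two different colors.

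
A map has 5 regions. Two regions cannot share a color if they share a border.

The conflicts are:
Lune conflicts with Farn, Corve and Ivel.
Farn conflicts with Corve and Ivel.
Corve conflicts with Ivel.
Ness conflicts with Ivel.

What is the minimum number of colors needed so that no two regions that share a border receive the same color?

Lune, Farn, Corve, Ivel are mutually in conflict, so at least 4 colors are needed.
One proper 4-coloring: Lune=4, Farn=3, Corve=2, Ness=2, Ivel=1. Each listed conflict is separated.

4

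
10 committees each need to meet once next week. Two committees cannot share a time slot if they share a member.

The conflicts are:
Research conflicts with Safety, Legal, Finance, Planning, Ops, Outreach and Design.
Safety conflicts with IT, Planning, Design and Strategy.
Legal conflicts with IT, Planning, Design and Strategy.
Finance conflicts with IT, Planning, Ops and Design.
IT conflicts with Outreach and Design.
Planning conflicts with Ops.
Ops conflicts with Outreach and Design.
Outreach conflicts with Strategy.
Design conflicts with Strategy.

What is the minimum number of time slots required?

4

Research, Finance, Ops, Design are mutually in conflict, so at least 4 time slots are needed.
4 time slots suffice: time slot 1 → {Planning, Outreach, Design}; time slot 2 → {Research, IT, Strategy}; time slot 3 → {Safety, Legal, Finance}; time slot 4 → {Ops}. No two conflicting committees share a time slot.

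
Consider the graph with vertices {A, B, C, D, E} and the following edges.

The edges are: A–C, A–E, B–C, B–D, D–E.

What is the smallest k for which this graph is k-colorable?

The cycle E-D-B-C-A-E has odd length 5, so it cannot be 2-colored; at least 3 colors are needed.
3 colors suffice: color 1 → {A, B}; color 2 → {C, D}; color 3 → {E}. Each edge has distinct colors on its endpoints.

3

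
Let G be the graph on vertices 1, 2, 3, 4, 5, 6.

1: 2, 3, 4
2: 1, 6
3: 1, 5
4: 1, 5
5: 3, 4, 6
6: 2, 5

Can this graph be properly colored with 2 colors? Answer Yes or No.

No

The cycle 2-1-4-5-6-2 has odd length 5, so it cannot be 2-colored; at least 3 colors are needed.
So 2 colors are not enough.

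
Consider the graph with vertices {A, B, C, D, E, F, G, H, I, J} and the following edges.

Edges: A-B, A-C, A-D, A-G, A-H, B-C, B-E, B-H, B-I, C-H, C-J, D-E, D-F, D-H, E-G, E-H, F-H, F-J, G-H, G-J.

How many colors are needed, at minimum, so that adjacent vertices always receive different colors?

4

A, B, C, H are pairwise adjacent (a clique of size 4), so at least 4 colors are needed.
4 colors suffice: color red → {H, I, J}; color blue → {A, E, F}; color green → {B, D, G}; color yellow → {C}. No two adjacent vertices share a color.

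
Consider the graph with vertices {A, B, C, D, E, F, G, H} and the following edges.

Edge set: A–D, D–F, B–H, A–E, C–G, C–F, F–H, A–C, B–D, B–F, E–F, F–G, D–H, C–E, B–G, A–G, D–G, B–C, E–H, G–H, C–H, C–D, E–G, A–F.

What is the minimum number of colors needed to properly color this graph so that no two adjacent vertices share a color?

6

B, C, D, F, G, H form a clique, so at least 6 colors are needed.
6 colors suffice: color 1 → {G}; color 2 → {C}; color 3 → {F}; color 4 → {A, H}; color 5 → {D, E}; color 6 → {B}. Each edge has distinct colors on its endpoints.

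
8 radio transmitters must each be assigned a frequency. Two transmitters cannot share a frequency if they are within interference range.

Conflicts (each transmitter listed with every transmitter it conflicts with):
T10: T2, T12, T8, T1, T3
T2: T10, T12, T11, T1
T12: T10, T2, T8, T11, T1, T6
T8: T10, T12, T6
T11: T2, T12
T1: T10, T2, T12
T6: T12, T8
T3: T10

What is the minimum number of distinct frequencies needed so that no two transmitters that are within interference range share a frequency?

4

T10, T2, T12, T1 all conflict with each other, so at least 4 frequencies are needed.
4 frequencies suffice: T10=2, T2=3, T12=1, T8=3, T11=2, T1=4, T6=2, T3=1. Each listed conflict is separated.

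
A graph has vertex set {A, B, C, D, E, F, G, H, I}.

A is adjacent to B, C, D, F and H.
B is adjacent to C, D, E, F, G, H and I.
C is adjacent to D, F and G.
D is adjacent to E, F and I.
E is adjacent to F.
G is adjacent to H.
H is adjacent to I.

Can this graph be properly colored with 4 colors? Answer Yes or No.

A, B, C, D, F are pairwise adjacent (a clique of size 5), so at least 5 colors are needed.
So 4 colors are not enough.

No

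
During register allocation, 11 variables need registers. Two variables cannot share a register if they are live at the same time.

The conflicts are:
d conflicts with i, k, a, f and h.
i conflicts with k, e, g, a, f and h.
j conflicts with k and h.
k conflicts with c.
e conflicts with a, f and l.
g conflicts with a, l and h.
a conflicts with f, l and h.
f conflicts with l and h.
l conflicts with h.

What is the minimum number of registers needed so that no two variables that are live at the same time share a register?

d, i, a, f, h pairwise conflict, so at least 5 registers are needed.
5 registers suffice: d=5, i=3, j=2, k=1, e=1, g=4, a=2, f=4, c=2, l=3, h=1. Each listed conflict is separated.

5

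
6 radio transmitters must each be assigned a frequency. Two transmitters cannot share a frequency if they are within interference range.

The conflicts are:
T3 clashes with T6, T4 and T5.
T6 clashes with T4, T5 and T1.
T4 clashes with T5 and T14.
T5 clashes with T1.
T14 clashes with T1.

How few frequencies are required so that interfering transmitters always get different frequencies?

T3, T6, T4, T5 pairwise conflict, so at least 4 frequencies are needed.
4 frequencies suffice: frequency 1 → {T6, T14}; frequency 2 → {T4, T1}; frequency 3 → {T5}; frequency 4 → {T3}. No two conflicting transmitters share a frequency.

4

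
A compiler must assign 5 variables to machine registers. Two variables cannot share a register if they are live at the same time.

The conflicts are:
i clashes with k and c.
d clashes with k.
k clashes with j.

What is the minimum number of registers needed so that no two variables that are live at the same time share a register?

2

i and c conflict, so at least 2 registers are needed.
2 registers suffice: i=2, d=2, k=1, c=1, j=2. No two conflicting variables share a register.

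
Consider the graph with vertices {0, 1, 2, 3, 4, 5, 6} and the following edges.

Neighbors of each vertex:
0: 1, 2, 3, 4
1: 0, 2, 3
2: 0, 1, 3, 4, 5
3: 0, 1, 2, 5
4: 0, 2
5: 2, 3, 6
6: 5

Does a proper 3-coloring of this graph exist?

0, 1, 2, 3 form a clique, so at least 4 colors are needed.
So 3 colors are not enough.

No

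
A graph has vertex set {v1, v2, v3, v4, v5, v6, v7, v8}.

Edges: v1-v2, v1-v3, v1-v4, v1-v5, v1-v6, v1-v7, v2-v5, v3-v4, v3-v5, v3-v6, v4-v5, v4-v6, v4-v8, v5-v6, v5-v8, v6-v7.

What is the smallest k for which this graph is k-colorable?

v1, v3, v4, v5, v6 form a clique, so at least 5 colors are needed.
One proper 5-coloring: v1=2, v2=3, v3=5, v4=4, v5=1, v6=3, v7=1, v8=2. No two adjacent vertices share a color.

5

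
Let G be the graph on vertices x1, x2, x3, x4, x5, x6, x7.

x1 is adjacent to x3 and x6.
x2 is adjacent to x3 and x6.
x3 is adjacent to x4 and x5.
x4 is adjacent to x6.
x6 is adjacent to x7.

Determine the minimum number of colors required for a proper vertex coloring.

x2 and x3 are adjacent, so at least 2 colors are needed.
2 colors suffice: color 1 → {x3, x6}; color 2 → {x1, x2, x4, x5, x7}. No two adjacent vertices share a color.

2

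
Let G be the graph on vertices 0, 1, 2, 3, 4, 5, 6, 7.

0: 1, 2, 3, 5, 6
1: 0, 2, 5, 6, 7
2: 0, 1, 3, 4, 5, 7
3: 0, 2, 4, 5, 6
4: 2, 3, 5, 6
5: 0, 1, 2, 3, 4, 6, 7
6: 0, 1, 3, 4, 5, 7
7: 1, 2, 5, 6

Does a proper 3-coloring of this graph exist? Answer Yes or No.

0, 1, 2, 5 form a clique, so at least 4 colors are needed.
So 3 colors are not enough.

No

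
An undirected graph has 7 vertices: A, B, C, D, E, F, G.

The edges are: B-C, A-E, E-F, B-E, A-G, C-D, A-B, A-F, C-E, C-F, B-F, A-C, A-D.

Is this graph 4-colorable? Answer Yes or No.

A, B, C, E, F are mutually adjacent (a clique of size 5), so at least 5 colors are needed.
So 4 colors are not enough.

No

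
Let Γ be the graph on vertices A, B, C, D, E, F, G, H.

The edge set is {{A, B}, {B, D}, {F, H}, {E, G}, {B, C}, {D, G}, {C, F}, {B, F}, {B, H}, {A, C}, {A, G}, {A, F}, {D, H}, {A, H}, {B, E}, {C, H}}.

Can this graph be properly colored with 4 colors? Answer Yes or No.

No

A, B, C, F, H are mutually adjacent (a clique of size 5), so at least 5 colors are needed.
So 4 colors are not enough.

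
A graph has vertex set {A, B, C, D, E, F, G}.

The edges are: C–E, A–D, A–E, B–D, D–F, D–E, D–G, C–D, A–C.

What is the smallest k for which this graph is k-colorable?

4

A, C, D, E are mutually adjacent (a clique of size 4), so at least 4 colors are needed.
4 colors suffice: color 1 → {D}; color 2 → {B, C, F, G}; color 3 → {A}; color 4 → {E}. No two adjacent vertices share a color.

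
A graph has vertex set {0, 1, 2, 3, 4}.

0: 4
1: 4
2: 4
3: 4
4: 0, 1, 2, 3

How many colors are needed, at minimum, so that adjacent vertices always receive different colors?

2

0 and 4 are adjacent, so at least 2 colors are needed.
A valid assignment using 2 colors: 0=b, 1=b, 2=b, 3=b, 4=a. Every edge joins two different colors.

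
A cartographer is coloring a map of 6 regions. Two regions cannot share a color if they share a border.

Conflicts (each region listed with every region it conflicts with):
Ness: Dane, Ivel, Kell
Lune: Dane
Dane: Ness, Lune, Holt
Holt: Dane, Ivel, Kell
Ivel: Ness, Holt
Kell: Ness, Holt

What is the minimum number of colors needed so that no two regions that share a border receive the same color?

Ness and Ivel conflict, so at least 2 colors are needed.
A valid assignment using 2 colors: Ness=2, Lune=2, Dane=1, Holt=2, Ivel=1, Kell=1. No two conflicting regions share a color.

2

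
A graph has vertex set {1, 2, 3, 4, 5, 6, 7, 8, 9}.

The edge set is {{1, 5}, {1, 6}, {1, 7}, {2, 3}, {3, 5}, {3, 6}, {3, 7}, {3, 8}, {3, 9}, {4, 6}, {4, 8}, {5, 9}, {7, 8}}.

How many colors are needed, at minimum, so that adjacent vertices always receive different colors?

3, 5, 9 form a triangle, so at least 3 colors are needed.
3 colors suffice: color red → {1, 3, 4}; color blue → {2, 5, 6, 8}; color green → {7, 9}. No two adjacent vertices share a color.

3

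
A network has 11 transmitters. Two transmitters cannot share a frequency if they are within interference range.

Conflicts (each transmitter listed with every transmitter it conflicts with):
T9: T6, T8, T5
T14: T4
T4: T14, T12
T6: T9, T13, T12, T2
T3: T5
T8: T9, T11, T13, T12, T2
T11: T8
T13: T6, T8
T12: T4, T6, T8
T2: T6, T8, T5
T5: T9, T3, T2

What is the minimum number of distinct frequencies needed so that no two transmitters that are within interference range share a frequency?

2

T8 and T2 conflict, so at least 2 frequencies are needed.
2 frequencies suffice: frequency 1 → {T4, T6, T8, T5}; frequency 2 → {T9, T14, T3, T11, T13, T12, T2}. Every pair that conflicts lands in different frequencies.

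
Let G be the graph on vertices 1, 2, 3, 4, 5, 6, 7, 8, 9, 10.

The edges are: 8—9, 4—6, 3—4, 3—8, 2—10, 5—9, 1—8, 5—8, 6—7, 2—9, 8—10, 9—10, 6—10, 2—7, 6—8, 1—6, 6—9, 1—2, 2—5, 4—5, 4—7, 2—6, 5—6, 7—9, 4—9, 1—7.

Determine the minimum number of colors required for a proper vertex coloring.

4

1, 2, 6, 7 form a clique, so at least 4 colors are needed.
A valid assignment using 4 colors: 1=blue, 2=green, 3=red, 4=green, 5=yellow, 6=red, 7=yellow, 8=green, 9=blue, 10=yellow. Every edge joins two different colors.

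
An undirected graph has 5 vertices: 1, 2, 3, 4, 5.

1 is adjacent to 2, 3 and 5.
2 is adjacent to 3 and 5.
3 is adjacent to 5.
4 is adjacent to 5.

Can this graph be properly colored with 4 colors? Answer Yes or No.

Yes

The chromatic number is 4. 1, 2, 3, 5 are pairwise adjacent (a clique of size 4), so at least 4 colors are needed.
4 colors suffice: color red → {5}; color blue → {1, 4}; color green → {2}; color yellow → {3}.
That is already a proper 4-coloring.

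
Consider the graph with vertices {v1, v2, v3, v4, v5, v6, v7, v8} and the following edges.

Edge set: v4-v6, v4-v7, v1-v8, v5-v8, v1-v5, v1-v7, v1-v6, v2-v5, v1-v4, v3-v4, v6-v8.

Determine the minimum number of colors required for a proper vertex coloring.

v1, v6, v8 are mutually adjacent, so at least 3 colors are needed.
3 colors suffice: v1=red, v2=red, v3=red, v4=blue, v5=green, v6=green, v7=green, v8=blue. Each edge has distinct colors on its endpoints.

3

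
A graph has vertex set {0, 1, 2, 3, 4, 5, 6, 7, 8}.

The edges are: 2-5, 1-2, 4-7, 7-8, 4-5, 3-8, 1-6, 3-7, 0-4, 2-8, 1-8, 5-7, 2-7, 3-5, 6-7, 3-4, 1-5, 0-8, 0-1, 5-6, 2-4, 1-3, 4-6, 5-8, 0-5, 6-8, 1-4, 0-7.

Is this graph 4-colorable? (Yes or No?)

Yes

The chromatic number is 4. 0, 4, 5, 7 are mutually adjacent (a clique of size 4), so at least 4 colors are needed.
4 colors suffice: 0=yellow, 1=blue, 2=yellow, 3=yellow, 4=green, 5=red, 6=yellow, 7=blue, 8=green.
That is already a proper 4-coloring.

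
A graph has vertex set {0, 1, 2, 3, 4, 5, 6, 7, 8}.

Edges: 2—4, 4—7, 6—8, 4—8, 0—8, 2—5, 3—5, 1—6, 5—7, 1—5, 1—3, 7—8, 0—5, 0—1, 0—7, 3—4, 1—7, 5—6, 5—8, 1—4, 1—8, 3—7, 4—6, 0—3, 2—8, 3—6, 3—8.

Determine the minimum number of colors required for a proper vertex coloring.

6

0, 1, 3, 5, 7, 8 form a clique, so at least 6 colors are needed.
One proper 6-coloring: 0=orange, 1=yellow, 2=blue, 3=blue, 4=green, 5=green, 6=purple, 7=purple, 8=red. Each edge has distinct colors on its endpoints.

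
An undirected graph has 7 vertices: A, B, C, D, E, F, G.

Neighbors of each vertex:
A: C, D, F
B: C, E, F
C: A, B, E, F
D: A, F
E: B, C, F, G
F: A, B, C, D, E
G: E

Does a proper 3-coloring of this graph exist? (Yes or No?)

No

B, C, E, F are pairwise adjacent (a clique of size 4), so at least 4 colors are needed.
So 3 colors are not enough.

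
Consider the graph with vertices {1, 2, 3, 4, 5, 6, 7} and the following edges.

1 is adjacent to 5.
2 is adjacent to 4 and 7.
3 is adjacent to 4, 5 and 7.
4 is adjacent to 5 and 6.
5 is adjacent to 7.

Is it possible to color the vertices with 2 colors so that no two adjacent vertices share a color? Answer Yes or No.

No

3, 5, 7 are pairwise adjacent, so at least 3 colors are needed.
So 2 colors are not enough.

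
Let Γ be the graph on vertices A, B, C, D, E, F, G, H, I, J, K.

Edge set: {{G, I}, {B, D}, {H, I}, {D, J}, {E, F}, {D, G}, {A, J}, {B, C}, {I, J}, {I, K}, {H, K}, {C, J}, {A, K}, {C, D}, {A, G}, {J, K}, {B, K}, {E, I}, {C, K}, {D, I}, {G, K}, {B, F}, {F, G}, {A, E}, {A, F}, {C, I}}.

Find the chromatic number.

4

C, D, I, J are pairwise adjacent (a clique of size 4), so at least 4 colors are needed.
4 colors suffice: color red → {D, F, K}; color blue → {A, B, I}; color green → {E, G, H, J}; color yellow → {C}. Every edge joins two different colors.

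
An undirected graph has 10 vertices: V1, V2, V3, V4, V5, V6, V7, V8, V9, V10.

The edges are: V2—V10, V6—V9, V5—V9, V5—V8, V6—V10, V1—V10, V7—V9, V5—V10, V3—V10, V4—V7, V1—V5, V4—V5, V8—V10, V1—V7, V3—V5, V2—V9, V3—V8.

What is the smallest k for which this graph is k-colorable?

4

V3, V5, V8, V10 form a clique, so at least 4 colors are needed.
4 colors suffice: color 1 → {V2, V5, V6, V7}; color 2 → {V4, V9, V10}; color 3 → {V1, V8}; color 4 → {V3}. Every edge joins two different colors.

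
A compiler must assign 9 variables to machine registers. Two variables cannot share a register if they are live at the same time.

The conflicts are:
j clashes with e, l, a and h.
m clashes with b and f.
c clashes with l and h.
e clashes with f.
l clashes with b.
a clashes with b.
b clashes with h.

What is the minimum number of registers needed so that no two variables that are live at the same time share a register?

e and f conflict, so at least 2 registers are needed.
2 registers suffice: register 1 → {j, c, b, f}; register 2 → {m, e, l, a, h}. No two conflicting variables share a register.

2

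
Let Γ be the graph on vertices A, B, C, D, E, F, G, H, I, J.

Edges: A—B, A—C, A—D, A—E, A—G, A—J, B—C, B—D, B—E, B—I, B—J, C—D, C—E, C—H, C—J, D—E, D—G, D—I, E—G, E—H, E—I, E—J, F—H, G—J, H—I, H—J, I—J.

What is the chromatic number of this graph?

5

A, B, C, E, J are pairwise adjacent (a clique of size 5), so at least 5 colors are needed.
One proper 5-coloring: A=5, B=4, C=3, D=2, E=1, F=1, G=3, H=4, I=3, J=2. Every edge joins two different colors.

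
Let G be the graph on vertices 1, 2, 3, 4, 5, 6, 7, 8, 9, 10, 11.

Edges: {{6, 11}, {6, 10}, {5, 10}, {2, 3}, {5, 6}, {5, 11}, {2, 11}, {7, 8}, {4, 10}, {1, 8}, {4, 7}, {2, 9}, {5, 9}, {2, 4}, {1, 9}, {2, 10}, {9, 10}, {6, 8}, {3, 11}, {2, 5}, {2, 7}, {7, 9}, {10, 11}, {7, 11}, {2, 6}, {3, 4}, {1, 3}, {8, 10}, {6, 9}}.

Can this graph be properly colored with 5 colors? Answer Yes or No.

The chromatic number is 5. 2, 5, 6, 9, 10 are mutually adjacent (a clique of size 5), so at least 5 colors are needed.
5 colors suffice: 1=c, 2=a, 3=b, 4=c, 5=e, 6=c, 7=b, 8=a, 9=d, 10=b, 11=d.
That is already a proper 5-coloring.

Yes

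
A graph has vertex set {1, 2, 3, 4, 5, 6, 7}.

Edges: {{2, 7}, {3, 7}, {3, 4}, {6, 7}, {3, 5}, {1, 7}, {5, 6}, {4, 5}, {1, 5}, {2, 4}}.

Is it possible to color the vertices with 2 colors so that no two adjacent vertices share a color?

3, 4, 5 form a triangle, so at least 3 colors are needed.
So 2 colors are not enough.

No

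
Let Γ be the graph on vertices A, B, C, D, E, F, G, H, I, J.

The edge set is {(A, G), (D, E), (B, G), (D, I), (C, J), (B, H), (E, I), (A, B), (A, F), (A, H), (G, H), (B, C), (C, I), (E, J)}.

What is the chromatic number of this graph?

4

A, B, G, H are pairwise adjacent (a clique of size 4), so at least 4 colors are needed.
4 colors suffice: A=red, B=blue, C=red, D=green, E=red, F=blue, G=yellow, H=green, I=blue, J=blue. Every edge joins two different colors.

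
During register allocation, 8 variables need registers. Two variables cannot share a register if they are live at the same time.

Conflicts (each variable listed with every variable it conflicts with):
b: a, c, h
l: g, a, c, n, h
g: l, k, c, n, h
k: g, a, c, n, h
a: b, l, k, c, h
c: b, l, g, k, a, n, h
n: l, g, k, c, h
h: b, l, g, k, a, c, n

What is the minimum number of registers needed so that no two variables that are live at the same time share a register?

l, g, c, n, h all conflict with each other, so at least 5 registers are needed.
A valid assignment using 5 registers: b=3, l=3, g=5, k=3, a=4, c=1, n=4, h=2. No two conflicting variables share a register.

5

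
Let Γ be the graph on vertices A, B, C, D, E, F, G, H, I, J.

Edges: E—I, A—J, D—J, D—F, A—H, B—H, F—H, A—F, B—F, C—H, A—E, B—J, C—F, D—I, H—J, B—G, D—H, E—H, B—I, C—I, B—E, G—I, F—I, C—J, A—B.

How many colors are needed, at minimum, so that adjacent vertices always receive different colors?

A, B, F, H are pairwise adjacent (a clique of size 4), so at least 4 colors are needed.
A valid assignment using 4 colors: A=yellow, B=blue, C=blue, D=blue, E=green, F=green, G=green, H=red, I=red, J=green. Each edge has distinct colors on its endpoints.

4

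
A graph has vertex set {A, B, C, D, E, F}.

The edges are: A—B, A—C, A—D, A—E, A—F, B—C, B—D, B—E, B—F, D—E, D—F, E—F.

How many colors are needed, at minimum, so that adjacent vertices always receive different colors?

5

A, B, D, E, F are mutually adjacent (a clique of size 5), so at least 5 colors are needed.
5 colors suffice: color 1 → {A}; color 2 → {B}; color 3 → {C, D}; color 4 → {E}; color 5 → {F}. Every edge joins two different colors.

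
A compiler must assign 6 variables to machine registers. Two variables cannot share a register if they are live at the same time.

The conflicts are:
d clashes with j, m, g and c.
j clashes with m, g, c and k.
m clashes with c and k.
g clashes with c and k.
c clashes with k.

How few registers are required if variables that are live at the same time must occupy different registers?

j, m, c, k all conflict with each other, so at least 4 registers are needed.
4 registers suffice: register 1 → {j}; register 2 → {c}; register 3 → {m, g}; register 4 → {d, k}. Every pair that conflicts lands in different registers.

4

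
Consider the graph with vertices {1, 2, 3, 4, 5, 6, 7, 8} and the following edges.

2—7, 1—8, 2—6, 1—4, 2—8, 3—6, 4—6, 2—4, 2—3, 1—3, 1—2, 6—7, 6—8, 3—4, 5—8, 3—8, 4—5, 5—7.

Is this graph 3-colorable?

No

1, 2, 3, 8 are pairwise adjacent (a clique of size 4), so at least 4 colors are needed.
So 3 colors are not enough.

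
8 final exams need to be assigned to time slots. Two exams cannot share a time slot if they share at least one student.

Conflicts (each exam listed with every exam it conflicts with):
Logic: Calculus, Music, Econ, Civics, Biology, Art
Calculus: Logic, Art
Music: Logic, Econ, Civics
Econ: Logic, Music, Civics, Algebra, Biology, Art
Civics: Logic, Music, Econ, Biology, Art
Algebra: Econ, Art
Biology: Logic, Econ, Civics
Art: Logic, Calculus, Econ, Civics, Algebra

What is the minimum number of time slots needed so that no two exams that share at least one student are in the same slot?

4

Logic, Music, Econ, Civics are mutually in conflict, so at least 4 time slots are needed.
4 time slots suffice: time slot 1 → {Logic, Algebra}; time slot 2 → {Calculus, Econ}; time slot 3 → {Music, Biology, Art}; time slot 4 → {Civics}. No two conflicting exams share a time slot.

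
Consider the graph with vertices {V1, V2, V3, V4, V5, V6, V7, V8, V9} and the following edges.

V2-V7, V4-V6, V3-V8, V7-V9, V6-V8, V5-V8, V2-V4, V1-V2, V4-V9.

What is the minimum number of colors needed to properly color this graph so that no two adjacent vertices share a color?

2

V5 and V8 are adjacent, so at least 2 colors are needed.
2 colors suffice: color R → {V1, V4, V7, V8}; color B → {V2, V3, V5, V6, V9}. Every edge joins two different colors.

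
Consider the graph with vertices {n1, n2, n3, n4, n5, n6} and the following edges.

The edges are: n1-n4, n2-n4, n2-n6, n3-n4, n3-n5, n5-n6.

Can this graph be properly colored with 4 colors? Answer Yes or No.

Yes

The chromatic number is 3. The cycle n6-n5-n3-n4-n2-n6 has odd length 5, so it cannot be 2-colored; at least 3 colors are needed.
3 colors suffice: color 1 → {n4, n5}; color 2 → {n1, n3, n6}; color 3 → {n2}.
Since 4 ≥ 3, a proper 4-coloring certainly exists.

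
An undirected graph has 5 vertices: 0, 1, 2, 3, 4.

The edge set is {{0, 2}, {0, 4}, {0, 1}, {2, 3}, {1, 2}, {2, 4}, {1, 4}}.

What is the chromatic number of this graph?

4

0, 1, 2, 4 are mutually adjacent (a clique of size 4), so at least 4 colors are needed.
A valid assignment using 4 colors: 0=blue, 1=green, 2=red, 3=blue, 4=yellow. No two adjacent vertices share a color.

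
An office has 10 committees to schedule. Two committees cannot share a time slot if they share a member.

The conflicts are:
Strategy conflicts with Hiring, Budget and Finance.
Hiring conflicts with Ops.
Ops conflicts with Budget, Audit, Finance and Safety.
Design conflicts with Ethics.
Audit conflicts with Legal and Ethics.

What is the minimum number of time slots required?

2

Strategy and Budget conflict, so at least 2 time slots are needed.
2 time slots suffice: Strategy=1, Hiring=2, Ops=1, Budget=2, Design=2, Audit=2, Legal=1, Ethics=1, Finance=2, Safety=2. Every pair that conflicts lands in different time slots.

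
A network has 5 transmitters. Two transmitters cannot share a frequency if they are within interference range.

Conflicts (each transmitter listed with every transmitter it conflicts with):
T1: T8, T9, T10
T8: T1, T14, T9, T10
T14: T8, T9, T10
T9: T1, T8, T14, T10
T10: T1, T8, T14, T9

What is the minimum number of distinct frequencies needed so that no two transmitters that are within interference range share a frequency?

4

T1, T8, T9, T10 are mutually in conflict, so at least 4 frequencies are needed.
Using 4 frequencies: T1=4, T8=2, T14=4, T9=3, T10=1. Each listed conflict is separated.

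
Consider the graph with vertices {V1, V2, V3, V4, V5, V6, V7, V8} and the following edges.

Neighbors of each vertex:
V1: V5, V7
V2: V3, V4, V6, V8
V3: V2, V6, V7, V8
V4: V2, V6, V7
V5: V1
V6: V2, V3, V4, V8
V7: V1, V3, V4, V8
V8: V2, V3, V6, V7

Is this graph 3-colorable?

No

V2, V3, V6, V8 are pairwise adjacent (a clique of size 4), so at least 4 colors are needed.
So 3 colors are not enough.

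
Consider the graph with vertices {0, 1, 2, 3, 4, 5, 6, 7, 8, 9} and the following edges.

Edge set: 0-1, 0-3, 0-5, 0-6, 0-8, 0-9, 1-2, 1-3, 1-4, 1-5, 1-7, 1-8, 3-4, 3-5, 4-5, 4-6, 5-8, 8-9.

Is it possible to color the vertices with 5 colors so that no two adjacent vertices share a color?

The chromatic number is 4. 1, 3, 4, 5 are pairwise adjacent (a clique of size 4), so at least 4 colors are needed.
4 colors suffice: color a → {1, 6, 9}; color b → {0, 2, 4, 7}; color c → {5}; color d → {3, 8}.
Since 5 ≥ 4, a proper 5-coloring certainly exists.

Yes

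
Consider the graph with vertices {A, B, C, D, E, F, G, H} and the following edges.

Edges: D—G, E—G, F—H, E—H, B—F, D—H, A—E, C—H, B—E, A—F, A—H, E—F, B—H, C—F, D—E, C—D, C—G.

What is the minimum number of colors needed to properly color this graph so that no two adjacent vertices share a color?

4

B, E, F, H are mutually adjacent (a clique of size 4), so at least 4 colors are needed.
4 colors suffice: A=4, B=4, C=1, D=3, E=1, F=3, G=2, H=2. Each edge has distinct colors on its endpoints.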